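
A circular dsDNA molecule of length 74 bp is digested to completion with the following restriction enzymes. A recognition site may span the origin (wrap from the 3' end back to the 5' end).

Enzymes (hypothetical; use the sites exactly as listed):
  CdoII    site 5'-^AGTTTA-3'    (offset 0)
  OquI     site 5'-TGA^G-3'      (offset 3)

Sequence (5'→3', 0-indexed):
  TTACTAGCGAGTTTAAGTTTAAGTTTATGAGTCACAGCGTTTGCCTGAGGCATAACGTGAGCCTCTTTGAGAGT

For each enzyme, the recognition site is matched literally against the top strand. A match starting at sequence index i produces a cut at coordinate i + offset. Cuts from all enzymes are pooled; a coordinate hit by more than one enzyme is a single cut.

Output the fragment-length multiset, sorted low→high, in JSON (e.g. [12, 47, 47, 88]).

[1,6,6,9,10,12,12,18]

Scan for sites:
  CdoII AGTTTA/0: at [9, 15, 21, 71] ⇒ [9, 15, 21, 71]
  OquI TGAG/3: at [27, 45, 57, 67] ⇒ [30, 48, 60, 70]

All cut coordinates (distinct, sorted): [9, 15, 21, 30, 48, 60, 70, 71]

Fragment lengths:
  9→15: 6 bp
  15→21: 6 bp
  21→30: 9 bp
  30→48: 18 bp
  48→60: 12 bp
  60→70: 10 bp
  70→71: 1 bp
  71→9 (wrap): 74-71+9 = 12 bp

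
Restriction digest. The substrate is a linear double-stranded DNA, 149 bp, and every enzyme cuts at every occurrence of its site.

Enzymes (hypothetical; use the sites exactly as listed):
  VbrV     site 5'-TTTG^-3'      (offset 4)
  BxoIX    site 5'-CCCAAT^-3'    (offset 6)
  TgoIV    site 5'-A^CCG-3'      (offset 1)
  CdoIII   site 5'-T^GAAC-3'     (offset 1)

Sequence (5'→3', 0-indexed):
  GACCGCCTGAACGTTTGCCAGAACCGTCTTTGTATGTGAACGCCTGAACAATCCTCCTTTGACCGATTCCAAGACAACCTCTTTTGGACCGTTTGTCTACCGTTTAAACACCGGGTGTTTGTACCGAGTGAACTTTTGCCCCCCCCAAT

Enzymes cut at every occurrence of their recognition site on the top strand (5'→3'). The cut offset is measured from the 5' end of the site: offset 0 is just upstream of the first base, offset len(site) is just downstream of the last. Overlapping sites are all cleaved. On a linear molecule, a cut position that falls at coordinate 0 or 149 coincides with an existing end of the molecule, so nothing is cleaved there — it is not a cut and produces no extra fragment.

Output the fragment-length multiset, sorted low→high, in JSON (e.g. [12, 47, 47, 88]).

Per-enzyme occurrences:
  VbrV (TTTG, off=4): starts [13, 28, 57, 82, 91, 117, 134] → cuts [17, 32, 61, 86, 95, 121, 138]
  BxoIX (CCCAAT, off=6): starts [143] → cuts [] (position 149 is a terminus of the linear molecule — no cut)
  TgoIV (ACCG, off=1): starts [1, 22, 61, 87, 98, 109, 122] → cuts [2, 23, 62, 88, 99, 110, 123]
  CdoIII (TGAAC, off=1): starts [7, 36, 44, 128] → cuts [8, 37, 45, 129]

All cut coordinates (distinct, sorted): [2, 8, 17, 23, 32, 37, 45, 61, 62, 86, 88, 95, 99, 110, 121, 123, 129, 138]

Fragment lengths:
  [0,2): 2 bp
  [2,8): 6 bp
  [8,17): 9 bp
  [17,23): 6 bp
  [23,32): 9 bp
  [32,37): 5 bp
  [37,45): 8 bp
  [45,61): 16 bp
  [61,62): 1 bp
  [62,86): 24 bp
  [86,88): 2 bp
  [88,95): 7 bp
  [95,99): 4 bp
  [99,110): 11 bp
  [110,121): 11 bp
  [121,123): 2 bp
  [123,129): 6 bp
  [129,138): 9 bp
  [138,149): 11 bp

[1,2,2,2,4,5,6,6,6,7,8,9,9,9,11,11,11,16,24]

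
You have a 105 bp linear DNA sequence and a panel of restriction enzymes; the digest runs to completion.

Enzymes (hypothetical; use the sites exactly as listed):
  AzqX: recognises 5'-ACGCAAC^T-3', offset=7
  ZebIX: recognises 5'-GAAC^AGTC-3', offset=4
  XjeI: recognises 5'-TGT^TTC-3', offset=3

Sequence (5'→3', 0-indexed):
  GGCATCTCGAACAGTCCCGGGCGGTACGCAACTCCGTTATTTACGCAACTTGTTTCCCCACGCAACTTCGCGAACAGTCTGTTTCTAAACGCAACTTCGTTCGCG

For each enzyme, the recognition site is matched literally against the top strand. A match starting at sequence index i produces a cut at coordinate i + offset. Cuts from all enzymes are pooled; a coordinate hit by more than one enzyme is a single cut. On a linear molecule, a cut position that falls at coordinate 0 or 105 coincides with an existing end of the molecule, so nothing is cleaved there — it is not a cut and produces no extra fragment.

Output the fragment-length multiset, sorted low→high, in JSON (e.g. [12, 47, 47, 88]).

[4,7,9,10,12,13,13,17,20]

Per-enzyme occurrences:
  AzqX ACGCAACT/7: at [25, 42, 59, 88] ⇒ [32, 49, 66, 95]
  ZebIX GAACAGTC/4: at [8, 71] ⇒ [12, 75]
  XjeI TGTTTC/3: at [50, 79] ⇒ [53, 82]

All cut coordinates (distinct, sorted): [12, 32, 49, 53, 66, 75, 82, 95]

Fragment lengths:
  [0,12): 12 bp
  [12,32): 20 bp
  [32,49): 17 bp
  [49,53): 4 bp
  [53,66): 13 bp
  [66,75): 9 bp
  [75,82): 7 bp
  [82,95): 13 bp
  [95,105): 10 bp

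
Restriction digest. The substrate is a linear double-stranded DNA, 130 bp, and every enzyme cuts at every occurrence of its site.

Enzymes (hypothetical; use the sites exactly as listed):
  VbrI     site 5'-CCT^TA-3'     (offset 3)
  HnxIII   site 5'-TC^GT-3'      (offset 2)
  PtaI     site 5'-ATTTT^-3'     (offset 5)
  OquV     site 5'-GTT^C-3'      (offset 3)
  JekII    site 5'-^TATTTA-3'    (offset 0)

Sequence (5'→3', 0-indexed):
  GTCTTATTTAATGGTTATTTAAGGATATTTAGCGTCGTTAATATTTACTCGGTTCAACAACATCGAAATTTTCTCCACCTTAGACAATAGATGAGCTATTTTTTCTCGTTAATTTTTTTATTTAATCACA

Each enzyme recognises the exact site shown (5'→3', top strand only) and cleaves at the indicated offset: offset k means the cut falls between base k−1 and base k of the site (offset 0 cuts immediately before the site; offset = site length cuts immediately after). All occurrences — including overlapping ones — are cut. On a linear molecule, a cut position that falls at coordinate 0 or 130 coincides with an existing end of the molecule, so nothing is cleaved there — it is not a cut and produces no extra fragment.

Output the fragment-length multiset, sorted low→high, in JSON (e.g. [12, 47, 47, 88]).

Per-enzyme occurrences:
  VbrI (CCTTA, off=3): starts [77] → cuts [80]
  HnxIII (TCGT, off=2): starts [34, 105] → cuts [36, 107]
  PtaI (ATTTT, off=5): starts [67, 97, 111] → cuts [72, 102, 116]
  OquV (GTTC, off=3): starts [51] → cuts [54]
  JekII (TATTTA, off=0): starts [4, 15, 25, 41, 118] → cuts [4, 15, 25, 41, 118]

All cut coordinates (distinct, sorted): [4, 15, 25, 36, 41, 54, 72, 80, 102, 107, 116, 118]

Fragment lengths:
  [0,4): 4 bp
  [4,15): 11 bp
  [15,25): 10 bp
  [25,36): 11 bp
  [36,41): 5 bp
  [41,54): 13 bp
  [54,72): 18 bp
  [72,80): 8 bp
  [80,102): 22 bp
  [102,107): 5 bp
  [107,116): 9 bp
  [116,118): 2 bp
  [118,130): 12 bp

[2,4,5,5,8,9,10,11,11,12,13,18,22]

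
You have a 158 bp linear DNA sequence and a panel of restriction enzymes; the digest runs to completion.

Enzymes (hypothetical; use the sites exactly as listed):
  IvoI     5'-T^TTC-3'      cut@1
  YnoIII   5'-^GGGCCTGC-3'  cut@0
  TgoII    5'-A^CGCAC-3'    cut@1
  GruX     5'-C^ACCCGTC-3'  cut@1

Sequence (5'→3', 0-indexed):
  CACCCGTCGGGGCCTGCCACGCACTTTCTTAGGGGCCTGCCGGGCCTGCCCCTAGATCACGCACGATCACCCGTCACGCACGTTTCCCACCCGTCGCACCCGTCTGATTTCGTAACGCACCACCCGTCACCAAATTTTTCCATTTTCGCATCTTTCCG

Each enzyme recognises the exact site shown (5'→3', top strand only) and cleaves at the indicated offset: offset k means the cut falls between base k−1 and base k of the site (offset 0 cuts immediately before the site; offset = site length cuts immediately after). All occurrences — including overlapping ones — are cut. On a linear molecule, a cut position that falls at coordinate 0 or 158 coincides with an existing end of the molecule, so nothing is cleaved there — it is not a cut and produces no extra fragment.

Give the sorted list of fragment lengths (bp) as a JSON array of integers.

[1,5,5,6,6,7,7,7,7,8,8,9,9,9,9,10,11,16,18]

Site scan:
  IvoI TTTC/1: at [24, 82, 107, 136, 143, 152] ⇒ [25, 83, 108, 137, 144, 153]
  YnoIII GGGCCTGC/0: at [9, 32, 41] ⇒ [9, 32, 41]
  TgoII ACGCAC/1: at [18, 58, 75, 114] ⇒ [19, 59, 76, 115]
  GruX CACCCGTC/1: at [0, 67, 87, 96, 120] ⇒ [1, 68, 88, 97, 121]

All cut coordinates (distinct, sorted): [1, 9, 19, 25, 32, 41, 59, 68, 76, 83, 88, 97, 108, 115, 121, 137, 144, 153]

Fragments:
  [0,1): 1 bp
  [1,9): 8 bp
  [9,19): 10 bp
  [19,25): 6 bp
  [25,32): 7 bp
  [32,41): 9 bp
  [41,59): 18 bp
  [59,68): 9 bp
  [68,76): 8 bp
  [76,83): 7 bp
  [83,88): 5 bp
  [88,97): 9 bp
  [97,108): 11 bp
  [108,115): 7 bp
  [115,121): 6 bp
  [121,137): 16 bp
  [137,144): 7 bp
  [144,153): 9 bp
  [153,158): 5 bp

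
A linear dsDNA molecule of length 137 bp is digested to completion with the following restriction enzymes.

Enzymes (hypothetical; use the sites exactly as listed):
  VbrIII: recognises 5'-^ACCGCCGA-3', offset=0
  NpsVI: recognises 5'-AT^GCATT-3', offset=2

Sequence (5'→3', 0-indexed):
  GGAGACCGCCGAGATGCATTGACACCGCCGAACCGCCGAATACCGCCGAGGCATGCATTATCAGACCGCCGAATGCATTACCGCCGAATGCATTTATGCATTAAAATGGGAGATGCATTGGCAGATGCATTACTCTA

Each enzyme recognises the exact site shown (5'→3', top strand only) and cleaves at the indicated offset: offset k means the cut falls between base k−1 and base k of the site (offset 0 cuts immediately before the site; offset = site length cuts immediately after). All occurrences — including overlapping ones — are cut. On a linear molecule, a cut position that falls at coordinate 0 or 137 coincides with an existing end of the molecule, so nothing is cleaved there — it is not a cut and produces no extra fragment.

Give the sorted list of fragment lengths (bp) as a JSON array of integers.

[4,5,8,8,8,10,10,10,10,11,11,12,13,17]

Site scan:
  VbrIII (ACCGCCGA, off=0): starts [4, 23, 31, 41, 64, 79] → cuts [4, 23, 31, 41, 64, 79]
  NpsVI (ATGCATT, off=2): starts [13, 52, 72, 87, 95, 112, 124] → cuts [15, 54, 74, 89, 97, 114, 126]

All cut coordinates (distinct, sorted): [4, 15, 23, 31, 41, 54, 64, 74, 79, 89, 97, 114, 126]

Fragments:
  [0,4): 4 bp
  [4,15): 11 bp
  [15,23): 8 bp
  [23,31): 8 bp
  [31,41): 10 bp
  [41,54): 13 bp
  [54,64): 10 bp
  [64,74): 10 bp
  [74,79): 5 bp
  [79,89): 10 bp
  [89,97): 8 bp
  [97,114): 17 bp
  [114,126): 12 bp
  [126,137): 11 bp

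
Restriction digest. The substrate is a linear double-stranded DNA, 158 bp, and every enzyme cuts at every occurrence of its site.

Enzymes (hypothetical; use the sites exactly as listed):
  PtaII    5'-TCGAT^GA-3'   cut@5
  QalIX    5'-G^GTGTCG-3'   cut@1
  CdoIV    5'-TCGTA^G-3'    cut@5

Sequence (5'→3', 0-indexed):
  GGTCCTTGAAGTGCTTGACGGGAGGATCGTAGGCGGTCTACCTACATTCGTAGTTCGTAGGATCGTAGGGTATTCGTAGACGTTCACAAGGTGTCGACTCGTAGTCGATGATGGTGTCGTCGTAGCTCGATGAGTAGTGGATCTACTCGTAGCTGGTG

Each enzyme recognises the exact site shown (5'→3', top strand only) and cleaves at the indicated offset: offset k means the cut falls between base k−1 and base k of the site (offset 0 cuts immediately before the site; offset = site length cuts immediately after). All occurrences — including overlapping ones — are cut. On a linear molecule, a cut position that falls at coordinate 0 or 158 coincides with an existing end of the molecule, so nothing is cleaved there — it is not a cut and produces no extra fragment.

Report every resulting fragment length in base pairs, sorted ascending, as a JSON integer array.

[4,6,7,7,7,8,11,11,12,13,20,21,31]

Site scan:
  PtaII TCGATGA/5: at [104, 126] ⇒ [109, 131]
  QalIX GGTGTCG/1: at [89, 112] ⇒ [90, 113]
  CdoIV TCGTAG/5: at [26, 47, 54, 62, 73, 98, 119, 146] ⇒ [31, 52, 59, 67, 78, 103, 124, 151]

Pooled cuts: [31, 52, 59, 67, 78, 90, 103, 109, 113, 124, 131, 151]

Fragment lengths:
  [0,31): 31 bp
  [31,52): 21 bp
  [52,59): 7 bp
  [59,67): 8 bp
  [67,78): 11 bp
  [78,90): 12 bp
  [90,103): 13 bp
  [103,109): 6 bp
  [109,113): 4 bp
  [113,124): 11 bp
  [124,131): 7 bp
  [131,151): 20 bp
  [151,158): 7 bp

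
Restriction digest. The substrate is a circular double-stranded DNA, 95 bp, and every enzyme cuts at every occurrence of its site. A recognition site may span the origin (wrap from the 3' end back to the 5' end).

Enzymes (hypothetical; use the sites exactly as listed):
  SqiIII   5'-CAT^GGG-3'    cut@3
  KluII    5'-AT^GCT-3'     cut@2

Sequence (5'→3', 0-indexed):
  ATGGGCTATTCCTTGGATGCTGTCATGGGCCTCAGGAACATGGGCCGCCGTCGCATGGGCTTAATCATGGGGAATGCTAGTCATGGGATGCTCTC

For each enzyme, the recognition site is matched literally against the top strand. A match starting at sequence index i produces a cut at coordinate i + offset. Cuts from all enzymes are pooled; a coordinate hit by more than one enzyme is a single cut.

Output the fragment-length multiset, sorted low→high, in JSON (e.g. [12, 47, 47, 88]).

[5,7,8,8,9,12,15,15,16]

Per-enzyme occurrences:
  SqiIII CATGGG/3: at [23, 38, 53, 65, 81, 94] ⇒ [2, 26, 41, 56, 68, 84]
  KluII ATGCT/2: at [16, 73, 87] ⇒ [18, 75, 89]

All cut coordinates (distinct, sorted): [2, 18, 26, 41, 56, 68, 75, 84, 89]

Fragments:
  2→18: 16 bp
  18→26: 8 bp
  26→41: 15 bp
  41→56: 15 bp
  56→68: 12 bp
  68→75: 7 bp
  75→84: 9 bp
  84→89: 5 bp
  89→2 (wrap): 95-89+2 = 8 bp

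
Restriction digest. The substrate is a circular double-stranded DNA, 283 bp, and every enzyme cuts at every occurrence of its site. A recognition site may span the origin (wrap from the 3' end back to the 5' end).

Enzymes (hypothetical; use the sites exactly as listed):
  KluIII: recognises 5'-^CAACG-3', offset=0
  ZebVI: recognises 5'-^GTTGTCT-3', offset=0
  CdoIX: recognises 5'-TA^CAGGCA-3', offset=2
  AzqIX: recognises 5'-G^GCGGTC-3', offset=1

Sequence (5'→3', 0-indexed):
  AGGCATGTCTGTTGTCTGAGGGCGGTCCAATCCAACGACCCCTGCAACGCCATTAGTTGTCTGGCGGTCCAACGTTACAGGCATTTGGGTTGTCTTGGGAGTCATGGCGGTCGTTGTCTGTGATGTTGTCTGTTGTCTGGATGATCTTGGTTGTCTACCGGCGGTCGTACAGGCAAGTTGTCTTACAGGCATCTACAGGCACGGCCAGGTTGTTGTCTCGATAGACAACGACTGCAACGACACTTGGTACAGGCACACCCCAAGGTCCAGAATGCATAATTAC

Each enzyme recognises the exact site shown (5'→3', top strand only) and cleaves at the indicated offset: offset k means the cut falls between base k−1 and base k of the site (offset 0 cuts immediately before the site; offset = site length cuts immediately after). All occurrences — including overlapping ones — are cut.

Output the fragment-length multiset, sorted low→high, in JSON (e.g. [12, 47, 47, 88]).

Site scan:
  KluIII (CAACG, off=0): starts [32, 44, 69, 225, 234] → cuts [32, 44, 69, 225, 234]
  ZebVI (GTTGTCT, off=0): starts [10, 55, 88, 112, 124, 131, 149, 176, 211] → cuts [10, 55, 88, 112, 124, 131, 149, 176, 211]
  CdoIX (TACAGGCA, off=2): starts [75, 167, 183, 193, 247, 280] → cuts [77, 169, 185, 195, 249, 282]
  AzqIX (GGCGGTC, off=1): starts [20, 62, 105, 159] → cuts [21, 63, 106, 160]

Pooled cuts: [10, 21, 32, 44, 55, 63, 69, 77, 88, 106, 112, 124, 131, 149, 160, 169, 176, 185, 195, 211, 225, 234, 249, 282]

Fragment lengths:
  10→21: 11 bp
  21→32: 11 bp
  32→44: 12 bp
  44→55: 11 bp
  55→63: 8 bp
  63→69: 6 bp
  69→77: 8 bp
  77→88: 11 bp
  88→106: 18 bp
  106→112: 6 bp
  112→124: 12 bp
  124→131: 7 bp
  131→149: 18 bp
  149→160: 11 bp
  160→169: 9 bp
  169→176: 7 bp
  176→185: 9 bp
  185→195: 10 bp
  195→211: 16 bp
  211→225: 14 bp
  225→234: 9 bp
  234→249: 15 bp
  249→282: 33 bp
  282→10 (wrap): 283-282+10 = 11 bp

[6,6,7,7,8,8,9,9,9,10,11,11,11,11,11,11,12,12,14,15,16,18,18,33]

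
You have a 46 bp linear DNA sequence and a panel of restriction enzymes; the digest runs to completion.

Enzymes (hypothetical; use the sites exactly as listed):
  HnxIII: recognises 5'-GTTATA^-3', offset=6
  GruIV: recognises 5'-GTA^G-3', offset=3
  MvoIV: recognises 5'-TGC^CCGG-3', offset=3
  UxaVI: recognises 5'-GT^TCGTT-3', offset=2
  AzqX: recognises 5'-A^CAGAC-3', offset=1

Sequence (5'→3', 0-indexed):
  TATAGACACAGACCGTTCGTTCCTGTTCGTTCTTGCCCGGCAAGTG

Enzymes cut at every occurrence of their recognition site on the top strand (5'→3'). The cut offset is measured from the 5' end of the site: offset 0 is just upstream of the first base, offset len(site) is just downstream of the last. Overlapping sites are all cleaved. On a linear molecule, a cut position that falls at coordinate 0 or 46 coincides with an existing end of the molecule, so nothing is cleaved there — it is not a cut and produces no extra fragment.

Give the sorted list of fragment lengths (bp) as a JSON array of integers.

[8,8,10,10,10]

Per-enzyme occurrences:
  HnxIII (GTTATA, off=6): no sites
  GruIV (GTAG, off=3): no sites
  MvoIV TGCCCGG/3: at [33] ⇒ [36]
  UxaVI GTTCGTT/2: at [14, 24] ⇒ [16, 26]
  AzqX ACAGAC/1: at [7] ⇒ [8]

Pooled cuts: [8, 16, 26, 36]

Fragment lengths:
  [0,8): 8 bp
  [8,16): 8 bp
  [16,26): 10 bp
  [26,36): 10 bp
  [36,46): 10 bp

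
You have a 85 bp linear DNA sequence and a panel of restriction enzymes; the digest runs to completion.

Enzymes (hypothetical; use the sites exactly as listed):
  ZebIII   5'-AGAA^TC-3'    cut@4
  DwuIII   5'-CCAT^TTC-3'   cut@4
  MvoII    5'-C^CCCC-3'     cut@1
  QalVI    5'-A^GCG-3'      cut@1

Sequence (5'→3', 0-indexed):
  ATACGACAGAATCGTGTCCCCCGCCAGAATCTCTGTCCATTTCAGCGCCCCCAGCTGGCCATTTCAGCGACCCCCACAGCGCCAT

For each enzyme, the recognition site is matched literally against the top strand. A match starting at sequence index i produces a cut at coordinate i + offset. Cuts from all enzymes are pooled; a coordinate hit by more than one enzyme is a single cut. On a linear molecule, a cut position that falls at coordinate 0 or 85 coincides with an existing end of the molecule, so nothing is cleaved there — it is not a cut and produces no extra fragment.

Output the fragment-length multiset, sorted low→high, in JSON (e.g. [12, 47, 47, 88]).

Site scan:
  ZebIII AGAATC/4: at [7, 25] ⇒ [11, 29]
  DwuIII CCATTTC/4: at [36, 58] ⇒ [40, 62]
  MvoII CCCCC/1: at [17, 47, 70] ⇒ [18, 48, 71]
  QalVI AGCG/1: at [43, 65, 77] ⇒ [44, 66, 78]

Pooled cuts: [11, 18, 29, 40, 44, 48, 62, 66, 71, 78]

Fragment lengths:
  [0,11): 11 bp
  [11,18): 7 bp
  [18,29): 11 bp
  [29,40): 11 bp
  [40,44): 4 bp
  [44,48): 4 bp
  [48,62): 14 bp
  [62,66): 4 bp
  [66,71): 5 bp
  [71,78): 7 bp
  [78,85): 7 bp

[4,4,4,5,7,7,7,11,11,11,14]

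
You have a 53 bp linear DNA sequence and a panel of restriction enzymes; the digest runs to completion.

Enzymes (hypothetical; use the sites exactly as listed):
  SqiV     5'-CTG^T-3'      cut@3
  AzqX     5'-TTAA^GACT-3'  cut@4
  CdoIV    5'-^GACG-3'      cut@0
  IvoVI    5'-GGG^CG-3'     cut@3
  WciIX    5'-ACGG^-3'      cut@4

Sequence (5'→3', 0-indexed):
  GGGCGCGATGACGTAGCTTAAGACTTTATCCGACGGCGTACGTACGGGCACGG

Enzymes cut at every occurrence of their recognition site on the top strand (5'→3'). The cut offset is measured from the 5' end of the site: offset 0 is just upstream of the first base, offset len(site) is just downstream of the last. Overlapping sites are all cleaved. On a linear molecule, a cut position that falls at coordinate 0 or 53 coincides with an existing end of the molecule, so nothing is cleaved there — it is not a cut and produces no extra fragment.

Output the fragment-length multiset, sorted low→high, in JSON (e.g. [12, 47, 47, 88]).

[3,5,6,6,10,11,12]

Scan for sites:
  SqiV (CTGT, off=3): no sites
  AzqX (TTAAGACT, off=4): starts [17] → cuts [21]
  CdoIV (GACG, off=0): starts [9, 31] → cuts [9, 31]
  IvoVI (GGGCG, off=3): starts [0] → cuts [3]
  WciIX (ACGG, off=4): starts [32, 43, 49] → cuts [36, 47] (position 53 is a terminus of the linear molecule — no cut)

All cut coordinates (distinct, sorted): [3, 9, 21, 31, 36, 47]

Fragments:
  [0,3): 3 bp
  [3,9): 6 bp
  [9,21): 12 bp
  [21,31): 10 bp
  [31,36): 5 bp
  [36,47): 11 bp
  [47,53): 6 bp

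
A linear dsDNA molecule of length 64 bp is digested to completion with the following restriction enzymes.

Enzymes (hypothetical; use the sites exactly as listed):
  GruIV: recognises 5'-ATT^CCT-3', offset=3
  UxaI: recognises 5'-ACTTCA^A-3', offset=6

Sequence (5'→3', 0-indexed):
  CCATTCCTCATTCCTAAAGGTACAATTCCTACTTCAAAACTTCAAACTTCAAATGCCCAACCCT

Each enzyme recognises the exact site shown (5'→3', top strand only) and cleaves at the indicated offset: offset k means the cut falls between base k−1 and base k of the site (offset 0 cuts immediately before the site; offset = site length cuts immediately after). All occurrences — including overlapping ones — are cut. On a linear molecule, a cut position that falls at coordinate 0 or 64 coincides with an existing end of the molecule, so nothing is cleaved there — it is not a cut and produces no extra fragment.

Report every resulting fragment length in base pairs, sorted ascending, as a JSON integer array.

Scan for sites:
  GruIV (ATTCCT, off=3): starts [2, 9, 24] → cuts [5, 12, 27]
  UxaI (ACTTCAA, off=6): starts [30, 38, 45] → cuts [36, 44, 51]

All cut coordinates (distinct, sorted): [5, 12, 27, 36, 44, 51]

Fragment lengths:
  [0,5): 5 bp
  [5,12): 7 bp
  [12,27): 15 bp
  [27,36): 9 bp
  [36,44): 8 bp
  [44,51): 7 bp
  [51,64): 13 bp

[5,7,7,8,9,13,15]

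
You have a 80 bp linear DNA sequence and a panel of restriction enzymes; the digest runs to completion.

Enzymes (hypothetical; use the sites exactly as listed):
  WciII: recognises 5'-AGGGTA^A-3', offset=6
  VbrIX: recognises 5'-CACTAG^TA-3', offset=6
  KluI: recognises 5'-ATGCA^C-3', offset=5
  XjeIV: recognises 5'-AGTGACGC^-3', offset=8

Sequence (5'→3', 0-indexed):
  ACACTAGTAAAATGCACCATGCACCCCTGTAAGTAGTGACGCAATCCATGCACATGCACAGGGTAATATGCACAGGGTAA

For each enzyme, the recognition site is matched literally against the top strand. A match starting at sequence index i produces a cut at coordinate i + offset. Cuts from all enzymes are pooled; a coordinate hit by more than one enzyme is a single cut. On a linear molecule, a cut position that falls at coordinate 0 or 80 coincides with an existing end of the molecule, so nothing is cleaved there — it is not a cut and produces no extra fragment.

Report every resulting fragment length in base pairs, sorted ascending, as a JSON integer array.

[1,6,7,7,7,7,7,9,10,19]

Site scan:
  WciII AGGGTAA/6: at [59, 73] ⇒ [65, 79]
  VbrIX CACTAGTA/6: at [1] ⇒ [7]
  KluI ATGCAC/5: at [11, 18, 47, 53, 67] ⇒ [16, 23, 52, 58, 72]
  XjeIV AGTGACGC/8: at [34] ⇒ [42]

All cut coordinates (distinct, sorted): [7, 16, 23, 42, 52, 58, 65, 72, 79]

Fragments:
  [0,7): 7 bp
  [7,16): 9 bp
  [16,23): 7 bp
  [23,42): 19 bp
  [42,52): 10 bp
  [52,58): 6 bp
  [58,65): 7 bp
  [65,72): 7 bp
  [72,79): 7 bp
  [79,80): 1 bp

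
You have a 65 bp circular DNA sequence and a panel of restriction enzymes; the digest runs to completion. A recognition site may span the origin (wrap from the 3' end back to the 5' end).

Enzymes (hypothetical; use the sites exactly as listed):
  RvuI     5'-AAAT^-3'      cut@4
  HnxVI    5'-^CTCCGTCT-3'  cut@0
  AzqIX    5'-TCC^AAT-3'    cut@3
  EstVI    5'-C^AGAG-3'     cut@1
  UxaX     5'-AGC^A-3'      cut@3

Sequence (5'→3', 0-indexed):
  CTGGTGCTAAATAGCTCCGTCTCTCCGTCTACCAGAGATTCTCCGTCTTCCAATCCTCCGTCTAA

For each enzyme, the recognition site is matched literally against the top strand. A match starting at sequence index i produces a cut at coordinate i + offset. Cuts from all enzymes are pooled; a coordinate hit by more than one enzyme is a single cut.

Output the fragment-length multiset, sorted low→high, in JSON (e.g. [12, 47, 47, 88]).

[2,4,7,8,11,11,22]

Scan for sites:
  RvuI AAAT/4: at [8] ⇒ [12]
  HnxVI CTCCGTCT/0: at [14, 22, 40, 55] ⇒ [14, 22, 40, 55]
  AzqIX TCCAAT/3: at [48] ⇒ [51]
  EstVI CAGAG/1: at [32] ⇒ [33]
  UxaX (AGCA, off=3): no sites

Pooled cuts: [12, 14, 22, 33, 40, 51, 55]

Fragments:
  12→14: 2 bp
  14→22: 8 bp
  22→33: 11 bp
  33→40: 7 bp
  40→51: 11 bp
  51→55: 4 bp
  55→12 (wrap): 65-55+12 = 22 bp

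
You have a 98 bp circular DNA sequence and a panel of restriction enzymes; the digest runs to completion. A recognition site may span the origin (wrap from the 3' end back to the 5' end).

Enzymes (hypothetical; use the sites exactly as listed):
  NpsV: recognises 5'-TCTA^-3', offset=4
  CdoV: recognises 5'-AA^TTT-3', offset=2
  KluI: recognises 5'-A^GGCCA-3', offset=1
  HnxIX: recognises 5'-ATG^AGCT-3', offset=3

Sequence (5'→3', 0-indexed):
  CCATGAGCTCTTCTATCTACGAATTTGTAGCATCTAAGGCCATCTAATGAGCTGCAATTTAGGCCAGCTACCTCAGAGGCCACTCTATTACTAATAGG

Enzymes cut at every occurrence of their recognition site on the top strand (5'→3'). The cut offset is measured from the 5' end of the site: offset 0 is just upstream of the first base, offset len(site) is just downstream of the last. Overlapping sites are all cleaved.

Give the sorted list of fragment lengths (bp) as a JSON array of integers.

[1,3,4,4,4,7,8,9,9,10,10,13,16]

Scan for sites:
  NpsV (TCTA, off=4): starts [11, 15, 32, 42, 83] → cuts [15, 19, 36, 46, 87]
  CdoV (AATTT, off=2): starts [21, 55] → cuts [23, 57]
  KluI (AGGCCA, off=1): starts [36, 60, 76, 95] → cuts [37, 61, 77, 96]
  HnxIX (ATGAGCT, off=3): starts [2, 46] → cuts [5, 49]

All cut coordinates (distinct, sorted): [5, 15, 19, 23, 36, 37, 46, 49, 57, 61, 77, 87, 96]

Fragments:
  5→15: 10 bp
  15→19: 4 bp
  19→23: 4 bp
  23→36: 13 bp
  36→37: 1 bp
  37→46: 9 bp
  46→49: 3 bp
  49→57: 8 bp
  57→61: 4 bp
  61→77: 16 bp
  77→87: 10 bp
  87→96: 9 bp
  96→5 (wrap): 98-96+5 = 7 bp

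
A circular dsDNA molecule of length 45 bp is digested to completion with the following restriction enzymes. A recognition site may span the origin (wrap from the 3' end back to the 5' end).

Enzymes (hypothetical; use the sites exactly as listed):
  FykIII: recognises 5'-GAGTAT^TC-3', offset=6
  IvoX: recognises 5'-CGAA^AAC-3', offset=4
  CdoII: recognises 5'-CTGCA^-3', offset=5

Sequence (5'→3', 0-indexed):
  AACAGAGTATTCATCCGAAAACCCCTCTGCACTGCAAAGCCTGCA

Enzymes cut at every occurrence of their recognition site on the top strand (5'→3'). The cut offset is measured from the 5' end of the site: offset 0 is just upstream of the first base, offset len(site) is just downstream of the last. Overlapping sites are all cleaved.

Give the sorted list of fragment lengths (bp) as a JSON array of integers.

[5,9,9,10,12]

Scan for sites:
  FykIII (GAGTATTC, off=6): starts [4] → cuts [10]
  IvoX (CGAAAAC, off=4): starts [15] → cuts [19]
  CdoII (CTGCA, off=5): starts [26, 31, 40] → cuts [0, 31, 36]

All cut coordinates (distinct, sorted): [0, 10, 19, 31, 36]

Fragment lengths:
  0→10: 10 bp
  10→19: 9 bp
  19→31: 12 bp
  31→36: 5 bp
  36→0 (wrap): 45-36+0 = 9 bp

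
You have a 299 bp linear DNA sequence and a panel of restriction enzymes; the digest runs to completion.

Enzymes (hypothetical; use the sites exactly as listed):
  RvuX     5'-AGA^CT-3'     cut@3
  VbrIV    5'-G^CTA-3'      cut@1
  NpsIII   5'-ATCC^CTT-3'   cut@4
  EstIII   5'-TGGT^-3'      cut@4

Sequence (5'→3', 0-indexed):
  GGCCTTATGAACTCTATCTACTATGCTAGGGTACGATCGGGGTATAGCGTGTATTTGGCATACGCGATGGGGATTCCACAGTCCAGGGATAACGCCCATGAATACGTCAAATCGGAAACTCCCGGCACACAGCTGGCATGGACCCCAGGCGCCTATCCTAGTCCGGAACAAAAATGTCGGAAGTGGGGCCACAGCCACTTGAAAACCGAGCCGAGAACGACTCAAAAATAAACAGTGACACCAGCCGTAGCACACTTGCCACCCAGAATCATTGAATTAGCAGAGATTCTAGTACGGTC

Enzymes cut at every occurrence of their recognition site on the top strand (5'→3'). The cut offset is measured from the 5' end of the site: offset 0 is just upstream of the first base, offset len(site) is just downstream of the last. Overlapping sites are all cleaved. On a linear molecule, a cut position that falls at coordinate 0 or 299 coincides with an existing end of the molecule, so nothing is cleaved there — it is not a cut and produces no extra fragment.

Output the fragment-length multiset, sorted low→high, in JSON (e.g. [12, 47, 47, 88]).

[25,274]

Per-enzyme occurrences:
  RvuX (AGACT, off=3): no sites
  VbrIV GCTA/1: at [24] ⇒ [25]
  NpsIII (ATCCCTT, off=4): no sites
  EstIII (TGGT, off=4): no sites

Pooled cuts: [25]

Fragments:
  [0,25): 25 bp
  [25,299): 274 bp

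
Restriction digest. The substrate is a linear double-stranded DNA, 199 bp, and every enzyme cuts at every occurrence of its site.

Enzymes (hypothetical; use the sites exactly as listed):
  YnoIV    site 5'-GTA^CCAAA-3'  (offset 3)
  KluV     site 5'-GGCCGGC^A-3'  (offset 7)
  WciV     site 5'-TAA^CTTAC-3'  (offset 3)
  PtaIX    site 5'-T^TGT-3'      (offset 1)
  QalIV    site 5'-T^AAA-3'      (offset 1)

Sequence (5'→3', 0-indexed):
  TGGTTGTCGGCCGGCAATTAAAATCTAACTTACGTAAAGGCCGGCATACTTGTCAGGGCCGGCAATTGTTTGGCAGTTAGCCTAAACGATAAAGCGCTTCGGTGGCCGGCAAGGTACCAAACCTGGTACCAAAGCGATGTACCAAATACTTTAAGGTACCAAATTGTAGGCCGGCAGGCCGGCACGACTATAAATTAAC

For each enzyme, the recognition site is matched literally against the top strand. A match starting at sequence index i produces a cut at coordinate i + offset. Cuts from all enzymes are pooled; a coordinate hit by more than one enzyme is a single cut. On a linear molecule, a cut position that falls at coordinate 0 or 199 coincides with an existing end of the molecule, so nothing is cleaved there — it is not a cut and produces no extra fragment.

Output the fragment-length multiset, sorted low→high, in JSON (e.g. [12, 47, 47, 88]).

Per-enzyme occurrences:
  YnoIV GTACCAAA/3: at [113, 125, 138, 155] ⇒ [116, 128, 141, 158]
  KluV GGCCGGCA/7: at [8, 38, 56, 103, 168, 176] ⇒ [15, 45, 63, 110, 175, 183]
  WciV TAACTTAC/3: at [25] ⇒ [28]
  PtaIX TTGT/1: at [3, 49, 65, 163] ⇒ [4, 50, 66, 164]
  QalIV TAAA/1: at [18, 34, 82, 89, 190] ⇒ [19, 35, 83, 90, 191]

Pooled cuts: [4, 15, 19, 28, 35, 45, 50, 63, 66, 83, 90, 110, 116, 128, 141, 158, 164, 175, 183, 191]

Fragment lengths:
  [0,4): 4 bp
  [4,15): 11 bp
  [15,19): 4 bp
  [19,28): 9 bp
  [28,35): 7 bp
  [35,45): 10 bp
  [45,50): 5 bp
  [50,63): 13 bp
  [63,66): 3 bp
  [66,83): 17 bp
  [83,90): 7 bp
  [90,110): 20 bp
  [110,116): 6 bp
  [116,128): 12 bp
  [128,141): 13 bp
  [141,158): 17 bp
  [158,164): 6 bp
  [164,175): 11 bp
  [175,183): 8 bp
  [183,191): 8 bp
  [191,199): 8 bp

[3,4,4,5,6,6,7,7,8,8,8,9,10,11,11,12,13,13,17,17,20]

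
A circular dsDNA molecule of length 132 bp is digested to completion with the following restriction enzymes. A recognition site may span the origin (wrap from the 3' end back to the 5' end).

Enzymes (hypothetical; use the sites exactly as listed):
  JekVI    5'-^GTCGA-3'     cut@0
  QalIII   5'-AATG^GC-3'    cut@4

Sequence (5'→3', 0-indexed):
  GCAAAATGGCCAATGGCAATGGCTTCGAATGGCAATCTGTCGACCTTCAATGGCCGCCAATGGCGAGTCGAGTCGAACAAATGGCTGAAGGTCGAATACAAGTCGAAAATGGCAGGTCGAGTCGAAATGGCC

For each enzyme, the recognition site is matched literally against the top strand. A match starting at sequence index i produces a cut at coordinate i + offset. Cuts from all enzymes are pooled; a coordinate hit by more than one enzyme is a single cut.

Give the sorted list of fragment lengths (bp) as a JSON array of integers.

[4,4,5,5,6,7,7,7,9,10,10,10,11,11,12,14]

Scan for sites:
  JekVI (GTCGA, off=0): starts [38, 66, 71, 90, 101, 115, 120] → cuts [38, 66, 71, 90, 101, 115, 120]
  QalIII (AATGGC, off=4): starts [4, 11, 17, 27, 48, 58, 79, 107, 125] → cuts [8, 15, 21, 31, 52, 62, 83, 111, 129]

Pooled cuts: [8, 15, 21, 31, 38, 52, 62, 66, 71, 83, 90, 101, 111, 115, 120, 129]

Fragments:
  8→15: 7 bp
  15→21: 6 bp
  21→31: 10 bp
  31→38: 7 bp
  38→52: 14 bp
  52→62: 10 bp
  62→66: 4 bp
  66→71: 5 bp
  71→83: 12 bp
  83→90: 7 bp
  90→101: 11 bp
  101→111: 10 bp
  111→115: 4 bp
  115→120: 5 bp
  120→129: 9 bp
  129→8 (wrap): 132-129+8 = 11 bp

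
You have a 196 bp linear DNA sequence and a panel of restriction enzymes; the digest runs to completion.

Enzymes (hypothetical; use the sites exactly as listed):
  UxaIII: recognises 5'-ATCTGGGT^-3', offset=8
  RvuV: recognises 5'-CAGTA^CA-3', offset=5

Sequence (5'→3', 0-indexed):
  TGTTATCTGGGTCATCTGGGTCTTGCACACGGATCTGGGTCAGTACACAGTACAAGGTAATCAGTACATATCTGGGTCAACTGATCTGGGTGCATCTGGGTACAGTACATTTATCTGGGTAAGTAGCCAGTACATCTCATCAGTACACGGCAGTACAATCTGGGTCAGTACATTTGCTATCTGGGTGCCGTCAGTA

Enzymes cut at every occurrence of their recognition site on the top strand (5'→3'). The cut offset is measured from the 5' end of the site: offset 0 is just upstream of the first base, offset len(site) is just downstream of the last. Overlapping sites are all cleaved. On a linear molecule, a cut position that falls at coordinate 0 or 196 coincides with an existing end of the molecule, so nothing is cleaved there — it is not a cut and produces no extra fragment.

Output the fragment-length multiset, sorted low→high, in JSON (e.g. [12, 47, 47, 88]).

Scan for sites:
  UxaIII (ATCTGGGT, off=8): starts [4, 13, 32, 69, 83, 93, 112, 157, 178] → cuts [12, 21, 40, 77, 91, 101, 120, 165, 186]
  RvuV (CAGTACA, off=5): starts [40, 47, 61, 102, 127, 140, 150, 165] → cuts [45, 52, 66, 107, 132, 145, 155, 170]

All cut coordinates (distinct, sorted): [12, 21, 40, 45, 52, 66, 77, 91, 101, 107, 120, 132, 145, 155, 165, 170, 186]

Fragment lengths:
  [0,12): 12 bp
  [12,21): 9 bp
  [21,40): 19 bp
  [40,45): 5 bp
  [45,52): 7 bp
  [52,66): 14 bp
  [66,77): 11 bp
  [77,91): 14 bp
  [91,101): 10 bp
  [101,107): 6 bp
  [107,120): 13 bp
  [120,132): 12 bp
  [132,145): 13 bp
  [145,155): 10 bp
  [155,165): 10 bp
  [165,170): 5 bp
  [170,186): 16 bp
  [186,196): 10 bp

[5,5,6,7,9,10,10,10,10,11,12,12,13,13,14,14,16,19]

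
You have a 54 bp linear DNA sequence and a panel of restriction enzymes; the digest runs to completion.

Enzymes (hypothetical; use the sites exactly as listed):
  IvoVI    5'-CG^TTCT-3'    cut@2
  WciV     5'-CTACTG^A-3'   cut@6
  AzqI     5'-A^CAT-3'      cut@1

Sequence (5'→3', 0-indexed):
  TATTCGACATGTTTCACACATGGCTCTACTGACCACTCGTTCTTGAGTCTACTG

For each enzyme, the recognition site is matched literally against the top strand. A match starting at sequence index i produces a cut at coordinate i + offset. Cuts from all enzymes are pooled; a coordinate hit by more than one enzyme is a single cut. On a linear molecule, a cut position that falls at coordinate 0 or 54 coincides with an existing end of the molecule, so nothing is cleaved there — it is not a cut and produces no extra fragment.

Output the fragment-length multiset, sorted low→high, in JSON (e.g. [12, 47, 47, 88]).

[7,8,11,13,15]

Per-enzyme occurrences:
  IvoVI CGTTCT/2: at [37] ⇒ [39]
  WciV CTACTGA/6: at [25] ⇒ [31]
  AzqI ACAT/1: at [6, 17] ⇒ [7, 18]

All cut coordinates (distinct, sorted): [7, 18, 31, 39]

Fragment lengths:
  [0,7): 7 bp
  [7,18): 11 bp
  [18,31): 13 bp
  [31,39): 8 bp
  [39,54): 15 bp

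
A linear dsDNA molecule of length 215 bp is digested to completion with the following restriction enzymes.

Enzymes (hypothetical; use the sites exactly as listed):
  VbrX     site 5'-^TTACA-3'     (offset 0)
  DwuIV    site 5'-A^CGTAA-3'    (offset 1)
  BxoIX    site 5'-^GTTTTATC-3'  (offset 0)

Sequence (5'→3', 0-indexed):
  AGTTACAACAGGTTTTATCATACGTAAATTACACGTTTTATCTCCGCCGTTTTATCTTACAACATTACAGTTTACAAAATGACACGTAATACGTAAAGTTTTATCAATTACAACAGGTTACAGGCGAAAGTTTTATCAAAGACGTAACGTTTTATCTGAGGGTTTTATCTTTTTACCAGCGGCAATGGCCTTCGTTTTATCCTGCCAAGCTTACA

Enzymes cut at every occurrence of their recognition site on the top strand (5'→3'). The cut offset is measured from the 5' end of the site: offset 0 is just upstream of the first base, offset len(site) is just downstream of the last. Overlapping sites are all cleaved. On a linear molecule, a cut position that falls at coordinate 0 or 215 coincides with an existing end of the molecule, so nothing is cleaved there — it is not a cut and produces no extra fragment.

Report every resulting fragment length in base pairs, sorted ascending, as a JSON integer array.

Scan for sites:
  VbrX TTACA/0: at [2, 28, 56, 64, 71, 107, 117, 210] ⇒ [2, 28, 56, 64, 71, 107, 117, 210]
  DwuIV ACGTAA/1: at [21, 83, 90, 141] ⇒ [22, 84, 91, 142]
  BxoIX GTTTTATC/0: at [11, 34, 48, 97, 129, 148, 161, 193] ⇒ [11, 34, 48, 97, 129, 148, 161, 193]

Pooled cuts: [2, 11, 22, 28, 34, 48, 56, 64, 71, 84, 91, 97, 107, 117, 129, 142, 148, 161, 193, 210]

Fragment lengths:
  [0,2): 2 bp
  [2,11): 9 bp
  [11,22): 11 bp
  [22,28): 6 bp
  [28,34): 6 bp
  [34,48): 14 bp
  [48,56): 8 bp
  [56,64): 8 bp
  [64,71): 7 bp
  [71,84): 13 bp
  [84,91): 7 bp
  [91,97): 6 bp
  [97,107): 10 bp
  [107,117): 10 bp
  [117,129): 12 bp
  [129,142): 13 bp
  [142,148): 6 bp
  [148,161): 13 bp
  [161,193): 32 bp
  [193,210): 17 bp
  [210,215): 5 bp

[2,5,6,6,6,6,7,7,8,8,9,10,10,11,12,13,13,13,14,17,32]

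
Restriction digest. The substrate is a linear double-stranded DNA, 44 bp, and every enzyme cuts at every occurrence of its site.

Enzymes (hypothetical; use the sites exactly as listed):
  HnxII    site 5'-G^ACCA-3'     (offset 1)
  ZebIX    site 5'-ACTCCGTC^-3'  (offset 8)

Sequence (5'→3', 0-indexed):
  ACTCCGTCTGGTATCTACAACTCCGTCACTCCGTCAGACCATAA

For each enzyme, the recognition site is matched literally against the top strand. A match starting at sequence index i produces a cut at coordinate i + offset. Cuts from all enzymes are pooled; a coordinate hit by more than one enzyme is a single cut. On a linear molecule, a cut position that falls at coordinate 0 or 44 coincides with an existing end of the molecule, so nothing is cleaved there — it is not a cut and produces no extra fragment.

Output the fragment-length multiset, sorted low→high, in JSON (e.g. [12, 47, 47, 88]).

Scan for sites:
  HnxII GACCA/1: at [36] ⇒ [37]
  ZebIX ACTCCGTC/8: at [0, 19, 27] ⇒ [8, 27, 35]

All cut coordinates (distinct, sorted): [8, 27, 35, 37]

Fragments:
  [0,8): 8 bp
  [8,27): 19 bp
  [27,35): 8 bp
  [35,37): 2 bp
  [37,44): 7 bp

[2,7,8,8,19]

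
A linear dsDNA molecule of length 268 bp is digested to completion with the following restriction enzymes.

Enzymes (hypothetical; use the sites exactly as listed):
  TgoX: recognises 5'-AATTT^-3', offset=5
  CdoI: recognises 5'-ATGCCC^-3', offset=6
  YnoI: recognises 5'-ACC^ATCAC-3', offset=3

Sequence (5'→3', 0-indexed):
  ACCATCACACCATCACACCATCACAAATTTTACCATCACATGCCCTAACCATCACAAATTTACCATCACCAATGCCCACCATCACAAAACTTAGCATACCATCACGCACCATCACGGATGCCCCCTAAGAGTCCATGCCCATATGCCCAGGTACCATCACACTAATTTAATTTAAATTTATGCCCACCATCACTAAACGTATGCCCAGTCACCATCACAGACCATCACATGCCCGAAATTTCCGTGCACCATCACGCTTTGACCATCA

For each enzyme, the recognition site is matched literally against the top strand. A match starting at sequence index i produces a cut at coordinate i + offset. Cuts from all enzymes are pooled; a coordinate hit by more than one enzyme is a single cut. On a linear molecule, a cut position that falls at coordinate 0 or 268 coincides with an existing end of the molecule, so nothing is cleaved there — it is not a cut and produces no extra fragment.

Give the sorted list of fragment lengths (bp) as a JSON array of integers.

Site scan:
  TgoX AATTT/5: at [25, 56, 163, 168, 174, 236] ⇒ [30, 61, 168, 173, 179, 241]
  CdoI ATGCCC/6: at [39, 71, 117, 134, 142, 179, 200, 228] ⇒ [45, 77, 123, 140, 148, 185, 206, 234]
  YnoI ACCATCAC/3: at [0, 8, 16, 31, 47, 61, 77, 97, 107, 152, 185, 210, 220, 247] ⇒ [3, 11, 19, 34, 50, 64, 80, 100, 110, 155, 188, 213, 223, 250]

All cut coordinates (distinct, sorted): [3, 11, 19, 30, 34, 45, 50, 61, 64, 77, 80, 100, 110, 123, 140, 148, 155, 168, 173, 179, 185, 188, 206, 213, 223, 234, 241, 250]

Fragment lengths:
  [0,3): 3 bp
  [3,11): 8 bp
  [11,19): 8 bp
  [19,30): 11 bp
  [30,34): 4 bp
  [34,45): 11 bp
  [45,50): 5 bp
  [50,61): 11 bp
  [61,64): 3 bp
  [64,77): 13 bp
  [77,80): 3 bp
  [80,100): 20 bp
  [100,110): 10 bp
  [110,123): 13 bp
  [123,140): 17 bp
  [140,148): 8 bp
  [148,155): 7 bp
  [155,168): 13 bp
  [168,173): 5 bp
  [173,179): 6 bp
  [179,185): 6 bp
  [185,188): 3 bp
  [188,206): 18 bp
  [206,213): 7 bp
  [213,223): 10 bp
  [223,234): 11 bp
  [234,241): 7 bp
  [241,250): 9 bp
  [250,268): 18 bp

[3,3,3,3,4,5,5,6,6,7,7,7,8,8,8,9,10,10,11,11,11,11,13,13,13,17,18,18,20]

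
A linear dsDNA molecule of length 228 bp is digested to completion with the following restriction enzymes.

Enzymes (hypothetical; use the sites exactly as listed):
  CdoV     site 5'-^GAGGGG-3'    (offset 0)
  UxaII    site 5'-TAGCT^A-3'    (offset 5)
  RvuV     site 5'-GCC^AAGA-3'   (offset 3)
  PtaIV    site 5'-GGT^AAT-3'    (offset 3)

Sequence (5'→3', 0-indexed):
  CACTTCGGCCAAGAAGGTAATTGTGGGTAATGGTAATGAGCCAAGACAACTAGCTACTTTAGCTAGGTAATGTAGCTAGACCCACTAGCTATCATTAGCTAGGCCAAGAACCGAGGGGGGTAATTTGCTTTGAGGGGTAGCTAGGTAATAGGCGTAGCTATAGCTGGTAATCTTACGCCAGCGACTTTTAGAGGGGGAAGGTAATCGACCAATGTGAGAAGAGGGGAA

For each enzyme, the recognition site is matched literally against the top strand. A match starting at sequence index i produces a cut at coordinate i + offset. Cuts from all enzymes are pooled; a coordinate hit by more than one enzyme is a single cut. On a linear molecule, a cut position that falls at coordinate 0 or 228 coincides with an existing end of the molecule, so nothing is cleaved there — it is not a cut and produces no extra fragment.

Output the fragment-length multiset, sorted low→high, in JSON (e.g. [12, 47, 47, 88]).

Site scan:
  CdoV (GAGGGG, off=0): starts [112, 131, 190, 220] → cuts [112, 131, 190, 220]
  UxaII (TAGCTA, off=5): starts [50, 59, 72, 85, 95, 137, 154] → cuts [55, 64, 77, 90, 100, 142, 159]
  RvuV (GCCAAGA, off=3): starts [7, 39, 102] → cuts [10, 42, 105]
  PtaIV (GGTAAT, off=3): starts [15, 25, 31, 65, 118, 143, 165, 199] → cuts [18, 28, 34, 68, 121, 146, 168, 202]

All cut coordinates (distinct, sorted): [10, 18, 28, 34, 42, 55, 64, 68, 77, 90, 100, 105, 112, 121, 131, 142, 146, 159, 168, 190, 202, 220]

Fragment lengths:
  [0,10): 10 bp
  [10,18): 8 bp
  [18,28): 10 bp
  [28,34): 6 bp
  [34,42): 8 bp
  [42,55): 13 bp
  [55,64): 9 bp
  [64,68): 4 bp
  [68,77): 9 bp
  [77,90): 13 bp
  [90,100): 10 bp
  [100,105): 5 bp
  [105,112): 7 bp
  [112,121): 9 bp
  [121,131): 10 bp
  [131,142): 11 bp
  [142,146): 4 bp
  [146,159): 13 bp
  [159,168): 9 bp
  [168,190): 22 bp
  [190,202): 12 bp
  [202,220): 18 bp
  [220,228): 8 bp

[4,4,5,6,7,8,8,8,9,9,9,9,10,10,10,10,11,12,13,13,13,18,22]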